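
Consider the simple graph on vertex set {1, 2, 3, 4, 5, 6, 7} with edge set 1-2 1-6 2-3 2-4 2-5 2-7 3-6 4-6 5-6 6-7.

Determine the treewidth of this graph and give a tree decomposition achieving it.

Treewidth 2.
One optimal decomposition is:
Bags: B1 = {1, 2, 6}  B2 = {2, 5, 6}  B3 = {2, 6, 7}  B4 = {2, 3, 6}  B5 = {2, 4, 6}
Tree: B1–B2, B2–B3, B3–B4, B4–B5

Each bag holds 3 vertices, so the decomposition has width 2, which upper-bounds the treewidth. Since 2–1–6–5–2 is a cycle in G, G is not acyclic. Forests are exactly the graphs of treewidth ≤ 1, so tw(G) ≥ 2. The upper and lower bounds meet at 2, so that is the treewidth.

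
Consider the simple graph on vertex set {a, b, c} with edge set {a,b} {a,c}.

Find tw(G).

1

A width-1 tree decomposition is:
Bags: B1 = {a, b}  B2 = {a, c}
Tree: B1–B2
Every bag has size at most 2, so the width is 2 − 1 = 1 and tw(G) ≤ 1. Since G has at least one edge (e.g. a–b), it is not an edgeless graph, so tw(G) ≥ 1. Hence tw(G) = 1 exactly.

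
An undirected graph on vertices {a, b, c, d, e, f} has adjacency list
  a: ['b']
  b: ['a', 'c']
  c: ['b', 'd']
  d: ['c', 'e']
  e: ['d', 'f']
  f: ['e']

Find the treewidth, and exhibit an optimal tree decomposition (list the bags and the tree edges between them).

The largest bag has 2 vertices, giving width 1; this decomposition certifies tw(G) ≤ 1. G has an edge, so its treewidth is at least 1. Hence tw(G) = 1 exactly.

Treewidth 1.
One such decomposition:
Bags: B1 = {e, f}  B2 = {d, e}  B3 = {c, d}  B4 = {b, c}  B5 = {a, b}
Tree: B1–B2, B2–B3, B3–B4, B4–B5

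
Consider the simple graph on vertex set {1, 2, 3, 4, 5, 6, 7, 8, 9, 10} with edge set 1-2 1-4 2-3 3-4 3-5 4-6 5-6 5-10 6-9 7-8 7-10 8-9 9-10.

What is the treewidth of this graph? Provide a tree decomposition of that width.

Treewidth 2.
Bags: B1 = {7, 8, 9}  B2 = {7, 9, 10}  B3 = {6, 9, 10}  B4 = {5, 6, 10}  B5 = {4, 5, 6}  B6 = {3, 4, 5}  B7 = {1, 3, 4}  B8 = {1, 2, 3}
Tree: B1–B2, B2–B3, B3–B4, B4–B5, B5–B6, B6–B7, B7–B8

Each bag holds 3 vertices, so the decomposition has width 2, which upper-bounds the treewidth. The edges 8–7–10–9–8 form a cycle, so G is not a tree and its treewidth is at least 2. Hence tw(G) = 2 exactly.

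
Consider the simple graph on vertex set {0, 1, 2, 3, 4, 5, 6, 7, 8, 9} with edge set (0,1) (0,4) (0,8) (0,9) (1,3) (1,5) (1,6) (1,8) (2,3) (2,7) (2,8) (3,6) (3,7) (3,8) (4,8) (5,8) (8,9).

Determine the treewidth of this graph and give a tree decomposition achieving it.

Treewidth 2.
One such decomposition:
Bags: B1 = {2, 3, 8}  B2 = {1, 3, 8}  B3 = {1, 5, 8}  B4 = {0, 1, 8}  B5 = {0, 4, 8}  B6 = {0, 8, 9}  B7 = {1, 3, 6}  B8 = {2, 3, 7}
Tree: B1–B2, B2–B3, B3–B4, B4–B5, B4–B6, B2–B7, B1–B8

The largest bag has 3 vertices, giving width 2; this decomposition certifies tw(G) ≤ 2. Conversely, {0, 1, 8} is a clique of size 3, and the vertices of any clique must share a bag in every tree decomposition; so some bag has ≥ 3 vertices and tw(G) ≥ 2. The upper and lower bounds meet at 2, so that is the treewidth.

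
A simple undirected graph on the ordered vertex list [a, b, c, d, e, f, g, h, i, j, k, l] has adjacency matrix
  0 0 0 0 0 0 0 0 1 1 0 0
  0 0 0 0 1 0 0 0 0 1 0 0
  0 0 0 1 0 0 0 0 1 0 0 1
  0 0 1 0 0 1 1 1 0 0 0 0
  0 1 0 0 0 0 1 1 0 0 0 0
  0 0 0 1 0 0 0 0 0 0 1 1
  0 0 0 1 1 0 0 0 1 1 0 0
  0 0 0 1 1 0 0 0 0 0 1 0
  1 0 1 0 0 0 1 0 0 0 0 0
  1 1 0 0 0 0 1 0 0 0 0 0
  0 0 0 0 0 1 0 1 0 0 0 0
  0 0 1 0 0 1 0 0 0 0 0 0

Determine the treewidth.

A width-3 tree decomposition is:
Bags: B1 = {f, h, k, l}  B2 = {d, f, h, l}  B3 = {c, d, h, l}  B4 = {c, d, e, h}  B5 = {c, d, e, g}  B6 = {c, e, g, i}  B7 = {b, e, g, i}  B8 = {b, g, i, j}  B9 = {a, b, i, j}
Tree: B1–B2, B2–B3, B3–B4, B4–B5, B5–B6, B6–B7, B7–B8, B8–B9
The largest bag has 4 vertices, giving width 3; this decomposition certifies tw(G) ≤ 3. For the lower bound: the 4 vertex sets {f,k,l}, {h}, {d}, {c,e,g,i} are disjoint, each induces a connected subgraph, and every pair is joined by at least one edge of G. Contracting each set to a single vertex therefore yields K_{4} as a minor, and since treewidth is minor-monotone, tw(G) ≥ tw(K_{4}) = 3. Hence tw(G) = 3 exactly.

3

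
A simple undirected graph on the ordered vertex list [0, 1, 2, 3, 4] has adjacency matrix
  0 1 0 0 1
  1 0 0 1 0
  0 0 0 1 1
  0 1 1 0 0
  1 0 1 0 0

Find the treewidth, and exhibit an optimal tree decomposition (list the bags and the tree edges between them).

Treewidth 2.
One optimal decomposition is:
Bags: B1 = {2, 3, 4}  B2 = {0, 3, 4}  B3 = {0, 1, 3}
Tree: B1–B2, B2–B3

The largest bag has 3 vertices, giving width 2; this decomposition certifies tw(G) ≤ 2. Since 3–2–4–0–1–3 is a cycle in G, G is not acyclic. Forests are exactly the graphs of treewidth ≤ 1, so tw(G) ≥ 2. Hence tw(G) = 2 exactly.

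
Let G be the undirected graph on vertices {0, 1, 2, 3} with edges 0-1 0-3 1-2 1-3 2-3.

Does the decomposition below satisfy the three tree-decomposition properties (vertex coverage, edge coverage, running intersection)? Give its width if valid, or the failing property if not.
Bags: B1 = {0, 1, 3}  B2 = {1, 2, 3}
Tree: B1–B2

Yes; width 2.

Every vertex of G appears in some bag (union = {0, 1, 2, 3}); every edge is covered by a bag; and for each vertex v the set of bags containing v is connected in the bag tree. The decomposition is therefore valid. The largest bag has 3 vertices, so the width is 2.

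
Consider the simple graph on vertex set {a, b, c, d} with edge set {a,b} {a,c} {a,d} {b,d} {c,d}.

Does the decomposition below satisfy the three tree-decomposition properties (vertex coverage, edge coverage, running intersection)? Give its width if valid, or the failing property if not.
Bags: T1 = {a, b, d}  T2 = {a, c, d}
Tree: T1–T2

Yes; width 2.

Every vertex of G appears in some bag (union = {a, b, c, d}); every edge is covered by a bag; and for each vertex v the set of bags containing v is connected in the bag tree. The decomposition is therefore valid. The largest bag has 3 vertices, so the width is 2.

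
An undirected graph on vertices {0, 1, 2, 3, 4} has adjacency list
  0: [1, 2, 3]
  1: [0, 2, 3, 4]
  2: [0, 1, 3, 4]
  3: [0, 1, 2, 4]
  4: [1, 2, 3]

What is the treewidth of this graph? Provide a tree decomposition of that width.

Each bag holds 4 vertices, so the decomposition has width 3, which upper-bounds the treewidth. Conversely, {0, 1, 2, 3} is a clique of size 4, and the vertices of any clique must share a bag in every tree decomposition; so some bag has ≥ 4 vertices and tw(G) ≥ 3. The upper and lower bounds meet at 3, so that is the treewidth.

Treewidth 3.
One optimal decomposition is:
Bags: B1 = {1, 2, 3, 4}  B2 = {0, 1, 2, 3}
Tree: B1–B2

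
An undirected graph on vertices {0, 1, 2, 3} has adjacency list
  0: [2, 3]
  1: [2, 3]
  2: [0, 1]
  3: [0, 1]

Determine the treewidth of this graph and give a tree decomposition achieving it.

The largest bag has 3 vertices, giving width 2; this decomposition certifies tw(G) ≤ 2. Since 2–0–3–1–2 is a cycle in G, G is not acyclic. Forests are exactly the graphs of treewidth ≤ 1, so tw(G) ≥ 2. The upper and lower bounds meet at 2, so that is the treewidth.

Treewidth 2.
Bags: B1 = {0, 2, 3}  B2 = {1, 2, 3}
Tree: B1–B2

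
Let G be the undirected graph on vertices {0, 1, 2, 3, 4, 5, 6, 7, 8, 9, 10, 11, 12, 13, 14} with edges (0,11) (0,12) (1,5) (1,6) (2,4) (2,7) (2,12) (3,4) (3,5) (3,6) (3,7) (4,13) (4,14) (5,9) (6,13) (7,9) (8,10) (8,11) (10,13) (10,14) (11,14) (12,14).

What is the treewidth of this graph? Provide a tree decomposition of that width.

Treewidth 3.
One optimal decomposition is:
Bags: B1 = {0, 8, 11, 12}  B2 = {8, 11, 12, 14}  B3 = {8, 10, 12, 14}  B4 = {2, 10, 12, 14}  B5 = {2, 4, 10, 14}  B6 = {2, 4, 10, 13}  B7 = {2, 4, 7, 13}  B8 = {3, 4, 7, 13}  B9 = {3, 6, 7, 13}  B10 = {3, 6, 7, 9}  B11 = {3, 5, 6, 9}  B12 = {1, 5, 6, 9}
Tree: B1–B2, B2–B3, B3–B4, B4–B5, B5–B6, B6–B7, B7–B8, B8–B9, B9–B10, B10–B11, B11–B12

The largest bag has 4 vertices, giving width 3; this decomposition certifies tw(G) ≤ 3. For the lower bound: the 4 vertex sets {0,8,11}, {12}, {14}, {2,4,10,13} are disjoint, each induces a connected subgraph, and every pair is joined by at least one edge of G. Contracting each set to a single vertex therefore yields K_{4} as a minor, and since treewidth is minor-monotone, tw(G) ≥ tw(K_{4}) = 3. Hence tw(G) = 3 exactly.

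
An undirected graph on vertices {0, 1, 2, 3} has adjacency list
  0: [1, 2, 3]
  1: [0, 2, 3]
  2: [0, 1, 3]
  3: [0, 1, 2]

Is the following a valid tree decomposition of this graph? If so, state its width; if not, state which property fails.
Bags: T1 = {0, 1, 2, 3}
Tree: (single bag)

Every vertex of G appears in some bag (union = {0, 1, 2, 3}); every edge is covered by a bag; and for each vertex v the set of bags containing v is connected in the bag tree. The decomposition is therefore valid. The largest bag has 4 vertices, so the width is 3.

Yes; width 3.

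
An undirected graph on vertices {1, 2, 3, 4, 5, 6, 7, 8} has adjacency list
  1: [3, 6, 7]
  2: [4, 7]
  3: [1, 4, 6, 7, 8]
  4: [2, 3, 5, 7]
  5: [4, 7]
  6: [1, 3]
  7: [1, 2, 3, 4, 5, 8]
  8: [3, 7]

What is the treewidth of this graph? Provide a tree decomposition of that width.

Treewidth 2.
One such decomposition:
Bags: B1 = {3, 4, 7}  B2 = {2, 4, 7}  B3 = {1, 3, 7}  B4 = {3, 7, 8}  B5 = {4, 5, 7}  B6 = {1, 3, 6}
Tree: B1–B2, B1–B3, B3–B4, B2–B5, B3–B6

Each bag holds 3 vertices, so the decomposition has width 2, which upper-bounds the treewidth. On the other hand G contains the 3-clique {1, 3, 6}. A clique must lie in a single bag of any decomposition, so no decomposition can have width below 2. The upper and lower bounds meet at 2, so that is the treewidth.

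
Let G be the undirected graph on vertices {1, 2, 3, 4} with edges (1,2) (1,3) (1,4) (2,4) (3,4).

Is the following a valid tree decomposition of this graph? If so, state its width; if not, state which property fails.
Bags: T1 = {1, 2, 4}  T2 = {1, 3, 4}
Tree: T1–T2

Yes; width 2.

Vertex coverage: the bags together contain {1, 2, 3, 4}, the full vertex set. Edge coverage: each edge of G has both endpoints in at least one bag. Running intersection: for every vertex, the bags containing it form a connected subtree. All three properties hold, so this is a valid tree decomposition of width max|bag| − 1 = 2, and hence tw(G) ≤ 2.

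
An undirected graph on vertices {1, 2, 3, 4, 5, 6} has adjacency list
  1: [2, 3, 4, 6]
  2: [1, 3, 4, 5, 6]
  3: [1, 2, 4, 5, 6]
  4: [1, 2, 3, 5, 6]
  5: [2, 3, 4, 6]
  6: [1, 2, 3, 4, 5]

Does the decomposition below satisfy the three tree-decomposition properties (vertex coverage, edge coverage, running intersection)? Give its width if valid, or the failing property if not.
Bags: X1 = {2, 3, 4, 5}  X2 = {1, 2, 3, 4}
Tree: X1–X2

A tree decomposition must satisfy three properties: every vertex lies in some bag; for every edge, both endpoints lie together in some bag; and for every vertex, the bags containing it form a connected subtree. Here vertex 6 appears in no bag, so the decomposition is invalid.

No — vertex 6 appears in no bag.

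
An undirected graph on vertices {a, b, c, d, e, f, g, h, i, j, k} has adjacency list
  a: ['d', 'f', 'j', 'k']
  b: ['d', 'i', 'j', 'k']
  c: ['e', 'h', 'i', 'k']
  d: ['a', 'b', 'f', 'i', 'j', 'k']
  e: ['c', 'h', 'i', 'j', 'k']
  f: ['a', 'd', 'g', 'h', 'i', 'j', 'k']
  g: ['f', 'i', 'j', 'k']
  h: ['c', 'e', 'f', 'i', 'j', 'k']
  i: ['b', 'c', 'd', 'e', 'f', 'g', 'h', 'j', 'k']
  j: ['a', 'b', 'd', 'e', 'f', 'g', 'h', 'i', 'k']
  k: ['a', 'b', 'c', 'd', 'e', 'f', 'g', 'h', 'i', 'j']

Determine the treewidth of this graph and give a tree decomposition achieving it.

The largest bag has 5 vertices, giving width 4; this decomposition certifies tw(G) ≤ 4. Conversely, {a, d, f, j, k} is a clique of size 5, and the vertices of any clique must share a bag in every tree decomposition; so some bag has ≥ 5 vertices and tw(G) ≥ 4. Therefore the treewidth is 4.

Treewidth 4.
One such decomposition:
Bags: B1 = {f, h, i, j, k}  B2 = {e, h, i, j, k}  B3 = {d, f, i, j, k}  B4 = {c, e, h, i, k}  B5 = {b, d, i, j, k}  B6 = {f, g, i, j, k}  B7 = {a, d, f, j, k}
Tree: B1–B2, B1–B3, B2–B4, B3–B5, B3–B6, B3–B7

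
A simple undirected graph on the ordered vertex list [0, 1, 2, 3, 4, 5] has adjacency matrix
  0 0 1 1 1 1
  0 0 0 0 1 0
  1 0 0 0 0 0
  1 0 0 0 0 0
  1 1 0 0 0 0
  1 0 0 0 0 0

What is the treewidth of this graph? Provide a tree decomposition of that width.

Treewidth 1.
One such decomposition:
Bags: B1 = {0, 2}  B2 = {0, 3}  B3 = {0, 4}  B4 = {0, 5}  B5 = {1, 4}
Tree: B1–B2, B2–B3, B1–B4, B3–B5

Each bag holds 2 vertices, so the decomposition has width 1, which upper-bounds the treewidth. Since G has at least one edge (e.g. 0–2), it is not an edgeless graph, so tw(G) ≥ 1. The upper and lower bounds meet at 1, so that is the treewidth.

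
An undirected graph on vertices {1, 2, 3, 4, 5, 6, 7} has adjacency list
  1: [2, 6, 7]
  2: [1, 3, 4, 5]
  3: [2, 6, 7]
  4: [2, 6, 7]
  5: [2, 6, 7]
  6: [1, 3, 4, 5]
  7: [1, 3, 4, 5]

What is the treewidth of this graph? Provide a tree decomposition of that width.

Treewidth 3.
Bags: B1 = {1, 2, 6, 7}  B2 = {2, 4, 6, 7}  B3 = {2, 3, 6, 7}  B4 = {2, 5, 6, 7}
Tree: B1–B2, B2–B3, B3–B4

The largest bag has 4 vertices, giving width 3; this decomposition certifies tw(G) ≤ 3. For the lower bound: the 4 vertex sets {1,2}, {4,7}, {6}, {3} are disjoint, each induces a connected subgraph, and every pair is joined by at least one edge of G. Contracting each set to a single vertex therefore yields K_{4} as a minor, and since treewidth is minor-monotone, tw(G) ≥ tw(K_{4}) = 3. Therefore the treewidth is 3.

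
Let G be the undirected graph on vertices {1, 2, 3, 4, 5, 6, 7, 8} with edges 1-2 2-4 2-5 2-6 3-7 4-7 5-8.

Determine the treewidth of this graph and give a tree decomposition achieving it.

Treewidth 1.
Bags: B1 = {2, 5}  B2 = {2, 4}  B3 = {2, 6}  B4 = {4, 7}  B5 = {1, 2}  B6 = {5, 8}  B7 = {3, 7}
Tree: B1–B2, B1–B3, B2–B4, B1–B5, B1–B6, B4–B7

Each bag holds 2 vertices, so the decomposition has width 1, which upper-bounds the treewidth. Any graph with an edge has treewidth ≥ 1, and G has the edge 2–5. The upper and lower bounds meet at 1, so that is the treewidth.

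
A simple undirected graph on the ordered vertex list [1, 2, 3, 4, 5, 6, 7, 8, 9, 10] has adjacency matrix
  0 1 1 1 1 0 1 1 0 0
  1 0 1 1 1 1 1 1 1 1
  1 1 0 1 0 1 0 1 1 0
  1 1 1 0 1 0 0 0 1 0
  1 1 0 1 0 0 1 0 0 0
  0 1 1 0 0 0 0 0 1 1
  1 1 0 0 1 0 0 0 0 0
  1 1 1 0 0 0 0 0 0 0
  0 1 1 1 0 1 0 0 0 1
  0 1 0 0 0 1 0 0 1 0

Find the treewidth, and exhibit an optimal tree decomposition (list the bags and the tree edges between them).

The largest bag has 4 vertices, giving width 3; this decomposition certifies tw(G) ≤ 3. For the lower bound, the 4 vertices {1, 2, 3, 8} are pairwise adjacent, and any tree decomposition puts a clique entirely inside one bag — forcing width ≥ 3. Therefore the treewidth is 3.

Treewidth 3.
Bags: B1 = {1, 2, 3, 4}  B2 = {1, 2, 3, 8}  B3 = {1, 2, 4, 5}  B4 = {2, 3, 4, 9}  B5 = {2, 3, 6, 9}  B6 = {2, 6, 9, 10}  B7 = {1, 2, 5, 7}
Tree: B1–B2, B1–B3, B1–B4, B4–B5, B5–B6, B3–B7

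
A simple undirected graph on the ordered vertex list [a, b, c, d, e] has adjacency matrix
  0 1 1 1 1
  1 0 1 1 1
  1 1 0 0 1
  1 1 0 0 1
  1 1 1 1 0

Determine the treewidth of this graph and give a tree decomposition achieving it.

The largest bag has 4 vertices, giving width 3; this decomposition certifies tw(G) ≤ 3. For the lower bound, the 4 vertices {a, b, d, e} are pairwise adjacent, and any tree decomposition puts a clique entirely inside one bag — forcing width ≥ 3. Hence tw(G) = 3 exactly.

Treewidth 3.
One optimal decomposition is:
Bags: B1 = {a, b, d, e}  B2 = {a, b, c, e}
Tree: B1–B2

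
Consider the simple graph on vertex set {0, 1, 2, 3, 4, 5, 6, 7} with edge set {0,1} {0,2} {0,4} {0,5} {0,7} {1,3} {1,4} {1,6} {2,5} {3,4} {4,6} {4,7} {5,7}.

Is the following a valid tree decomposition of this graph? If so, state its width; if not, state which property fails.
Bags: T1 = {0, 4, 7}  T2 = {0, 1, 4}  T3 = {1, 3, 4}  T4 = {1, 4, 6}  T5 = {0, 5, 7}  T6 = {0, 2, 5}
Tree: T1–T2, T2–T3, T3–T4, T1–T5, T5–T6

Yes; width 2.

Vertex coverage: the bags together contain {0, 1, 2, 3, 4, 5, 6, 7}, the full vertex set. Edge coverage: each edge of G has both endpoints in at least one bag. Running intersection: for every vertex, the bags containing it form a connected subtree. All three properties hold, so this is a valid tree decomposition of width max|bag| − 1 = 2, and hence tw(G) ≤ 2.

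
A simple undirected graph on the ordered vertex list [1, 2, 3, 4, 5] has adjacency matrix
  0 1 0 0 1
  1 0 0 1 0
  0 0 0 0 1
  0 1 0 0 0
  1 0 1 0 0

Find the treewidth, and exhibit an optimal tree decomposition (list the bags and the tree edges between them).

The largest bag has 2 vertices, giving width 1; this decomposition certifies tw(G) ≤ 1. Any graph with an edge has treewidth ≥ 1, and G has the edge 4–2. The upper and lower bounds meet at 1, so that is the treewidth.

Treewidth 1.
One optimal decomposition is:
Bags: B1 = {2, 4}  B2 = {1, 2}  B3 = {1, 5}  B4 = {3, 5}
Tree: B1–B2, B2–B3, B3–B4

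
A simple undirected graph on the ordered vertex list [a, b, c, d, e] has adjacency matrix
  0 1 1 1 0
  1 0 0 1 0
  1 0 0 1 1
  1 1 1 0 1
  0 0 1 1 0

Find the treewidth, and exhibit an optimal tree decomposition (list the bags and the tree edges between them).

The largest bag has 3 vertices, giving width 2; this decomposition certifies tw(G) ≤ 2. For the lower bound, the 3 vertices {c, d, e} are pairwise adjacent, and any tree decomposition puts a clique entirely inside one bag — forcing width ≥ 2. Combining the bounds, tw(G) = 2.

Treewidth 2.
Bags: B1 = {a, c, d}  B2 = {c, d, e}  B3 = {a, b, d}
Tree: B1–B2, B1–B3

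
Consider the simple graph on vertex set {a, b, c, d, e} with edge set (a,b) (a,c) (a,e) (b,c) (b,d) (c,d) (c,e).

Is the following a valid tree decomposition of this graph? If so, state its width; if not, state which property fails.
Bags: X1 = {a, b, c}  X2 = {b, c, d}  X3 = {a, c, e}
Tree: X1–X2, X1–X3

Every vertex of G appears in some bag (union = {a, b, c, d, e}); every edge is covered by a bag; and for each vertex v the set of bags containing v is connected in the bag tree. The decomposition is therefore valid. The largest bag has 3 vertices, so the width is 2.

Yes; width 2.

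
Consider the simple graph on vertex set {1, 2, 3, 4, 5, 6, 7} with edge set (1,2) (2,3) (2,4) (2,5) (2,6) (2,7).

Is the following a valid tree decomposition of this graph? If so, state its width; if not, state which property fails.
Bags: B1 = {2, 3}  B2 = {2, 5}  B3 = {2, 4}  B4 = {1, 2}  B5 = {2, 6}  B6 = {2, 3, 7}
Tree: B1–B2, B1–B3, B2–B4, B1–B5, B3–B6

A tree decomposition must satisfy three properties: every vertex lies in some bag; for every edge, both endpoints lie together in some bag; and for every vertex, the bags containing it form a connected subtree. Here bags containing vertex 3 are not connected in the tree, so the decomposition is invalid.

No — bags containing vertex 3 are not connected in the tree.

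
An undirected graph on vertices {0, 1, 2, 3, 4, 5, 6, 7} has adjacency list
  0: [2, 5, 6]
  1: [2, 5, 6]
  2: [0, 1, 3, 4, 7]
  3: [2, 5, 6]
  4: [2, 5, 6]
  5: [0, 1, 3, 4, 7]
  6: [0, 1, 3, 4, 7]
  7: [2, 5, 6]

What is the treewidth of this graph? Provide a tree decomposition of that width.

Treewidth 3.
One optimal decomposition is:
Bags: B1 = {0, 2, 5, 6}  B2 = {2, 4, 5, 6}  B3 = {2, 5, 6, 7}  B4 = {1, 2, 5, 6}  B5 = {2, 3, 5, 6}
Tree: B1–B2, B2–B3, B3–B4, B4–B5

Every bag has size at most 4, so the width is 4 − 1 = 3 and tw(G) ≤ 3. For the lower bound: the 4 vertex sets {0,6}, {4,5}, {2}, {7} are disjoint, each induces a connected subgraph, and every pair is joined by at least one edge of G. Contracting each set to a single vertex therefore yields K_{4} as a minor, and since treewidth is minor-monotone, tw(G) ≥ tw(K_{4}) = 3. The upper and lower bounds meet at 3, so that is the treewidth.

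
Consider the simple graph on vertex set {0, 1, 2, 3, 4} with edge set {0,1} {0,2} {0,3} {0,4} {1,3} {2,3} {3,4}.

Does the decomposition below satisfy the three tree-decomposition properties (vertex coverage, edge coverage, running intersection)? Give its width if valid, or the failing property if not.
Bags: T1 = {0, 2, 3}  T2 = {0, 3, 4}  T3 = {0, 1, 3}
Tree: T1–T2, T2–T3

Vertex coverage: the bags together contain {0, 1, 2, 3, 4}, the full vertex set. Edge coverage: each edge of G has both endpoints in at least one bag. Running intersection: for every vertex, the bags containing it form a connected subtree. All three properties hold, so this is a valid tree decomposition of width max|bag| − 1 = 2, and hence tw(G) ≤ 2.

Yes; width 2.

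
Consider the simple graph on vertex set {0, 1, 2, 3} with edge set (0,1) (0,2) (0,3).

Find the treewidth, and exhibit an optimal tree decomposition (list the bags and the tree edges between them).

Treewidth 1.
One such decomposition:
Bags: B1 = {0, 1}  B2 = {0, 2}  B3 = {0, 3}
Tree: B1–B2, B1–B3

Each bag holds 2 vertices, so the decomposition has width 1, which upper-bounds the treewidth. G has an edge, so its treewidth is at least 1. Therefore the treewidth is 1.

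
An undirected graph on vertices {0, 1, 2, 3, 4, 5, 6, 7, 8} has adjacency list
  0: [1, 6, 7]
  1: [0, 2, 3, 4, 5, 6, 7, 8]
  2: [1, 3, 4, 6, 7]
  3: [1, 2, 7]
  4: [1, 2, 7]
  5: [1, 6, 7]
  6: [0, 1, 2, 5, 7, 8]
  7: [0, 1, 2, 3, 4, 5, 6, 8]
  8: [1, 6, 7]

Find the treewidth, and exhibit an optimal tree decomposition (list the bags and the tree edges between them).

Each bag holds 4 vertices, so the decomposition has width 3, which upper-bounds the treewidth. For the lower bound, the 4 vertices {1, 2, 3, 7} are pairwise adjacent, and any tree decomposition puts a clique entirely inside one bag — forcing width ≥ 3. Therefore the treewidth is 3.

Treewidth 3.
One optimal decomposition is:
Bags: B1 = {1, 2, 6, 7}  B2 = {1, 6, 7, 8}  B3 = {1, 2, 3, 7}  B4 = {1, 5, 6, 7}  B5 = {0, 1, 6, 7}  B6 = {1, 2, 4, 7}
Tree: B1–B2, B1–B3, B2–B4, B2–B5, B1–B6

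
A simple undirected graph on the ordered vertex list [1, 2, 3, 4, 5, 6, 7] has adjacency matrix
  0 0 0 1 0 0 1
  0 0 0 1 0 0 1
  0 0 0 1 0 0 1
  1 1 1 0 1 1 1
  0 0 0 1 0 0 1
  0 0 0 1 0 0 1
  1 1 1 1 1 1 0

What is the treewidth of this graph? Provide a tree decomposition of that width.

Treewidth 2.
Bags: B1 = {4, 5, 7}  B2 = {4, 6, 7}  B3 = {1, 4, 7}  B4 = {3, 4, 7}  B5 = {2, 4, 7}
Tree: B1–B2, B1–B3, B2–B4, B1–B5

Every bag has size at most 3, so the width is 3 − 1 = 2 and tw(G) ≤ 2. For the lower bound, the 3 vertices {1, 4, 7} are pairwise adjacent, and any tree decomposition puts a clique entirely inside one bag — forcing width ≥ 2. The upper and lower bounds meet at 2, so that is the treewidth.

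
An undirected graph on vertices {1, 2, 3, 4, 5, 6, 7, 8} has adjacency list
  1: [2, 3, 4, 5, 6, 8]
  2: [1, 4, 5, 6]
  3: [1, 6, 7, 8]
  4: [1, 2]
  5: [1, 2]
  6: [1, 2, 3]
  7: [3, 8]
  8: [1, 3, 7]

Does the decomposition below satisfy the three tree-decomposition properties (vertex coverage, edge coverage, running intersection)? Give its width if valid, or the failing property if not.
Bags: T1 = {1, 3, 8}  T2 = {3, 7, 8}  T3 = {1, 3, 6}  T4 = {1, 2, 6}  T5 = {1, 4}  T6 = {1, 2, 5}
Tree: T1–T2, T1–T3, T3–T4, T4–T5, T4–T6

A tree decomposition must satisfy three properties: every vertex lies in some bag; for every edge, both endpoints lie together in some bag; and for every vertex, the bags containing it form a connected subtree. Here edge (2,4) lies in no bag, so the decomposition is invalid.

No — edge (2,4) lies in no bag.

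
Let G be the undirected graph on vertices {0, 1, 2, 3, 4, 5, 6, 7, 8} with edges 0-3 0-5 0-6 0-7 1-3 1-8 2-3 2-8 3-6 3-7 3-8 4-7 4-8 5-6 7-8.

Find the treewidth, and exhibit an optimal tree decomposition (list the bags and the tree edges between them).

Treewidth 2.
Bags: B1 = {0, 3, 6}  B2 = {0, 3, 7}  B3 = {3, 7, 8}  B4 = {0, 5, 6}  B5 = {2, 3, 8}  B6 = {1, 3, 8}  B7 = {4, 7, 8}
Tree: B1–B2, B2–B3, B1–B4, B3–B5, B5–B6, B3–B7

Every bag has size at most 3, so the width is 3 − 1 = 2 and tw(G) ≤ 2. On the other hand G contains the 3-clique {0, 3, 6}. A clique must lie in a single bag of any decomposition, so no decomposition can have width below 2. Combining the bounds, tw(G) = 2.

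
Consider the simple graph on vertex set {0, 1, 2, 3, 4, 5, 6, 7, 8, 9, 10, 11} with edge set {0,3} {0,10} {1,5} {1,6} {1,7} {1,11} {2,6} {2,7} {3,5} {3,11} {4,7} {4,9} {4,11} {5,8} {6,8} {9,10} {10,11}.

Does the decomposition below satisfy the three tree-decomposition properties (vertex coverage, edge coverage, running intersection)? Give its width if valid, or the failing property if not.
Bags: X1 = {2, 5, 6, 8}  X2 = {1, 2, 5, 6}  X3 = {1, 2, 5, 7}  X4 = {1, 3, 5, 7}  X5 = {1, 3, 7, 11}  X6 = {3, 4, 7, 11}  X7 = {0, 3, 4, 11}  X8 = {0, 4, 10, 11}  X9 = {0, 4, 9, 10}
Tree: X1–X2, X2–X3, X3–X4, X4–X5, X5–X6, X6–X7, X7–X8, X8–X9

Yes; width 3.

Every vertex of G appears in some bag (union = {0, 1, 2, 3, 4, 5, 6, 7, 8, 9, 10, 11}); every edge is covered by a bag; and for each vertex v the set of bags containing v is connected in the bag tree. The decomposition is therefore valid. The largest bag has 4 vertices, so the width is 3.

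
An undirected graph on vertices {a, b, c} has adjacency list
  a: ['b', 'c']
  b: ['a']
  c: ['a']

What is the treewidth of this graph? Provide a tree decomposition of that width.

Treewidth 1.
Bags: B1 = {a, b}  B2 = {a, c}
Tree: B1–B2

Each bag holds 2 vertices, so the decomposition has width 1, which upper-bounds the treewidth. Any graph with an edge has treewidth ≥ 1, and G has the edge b–a. Therefore the treewidth is 1.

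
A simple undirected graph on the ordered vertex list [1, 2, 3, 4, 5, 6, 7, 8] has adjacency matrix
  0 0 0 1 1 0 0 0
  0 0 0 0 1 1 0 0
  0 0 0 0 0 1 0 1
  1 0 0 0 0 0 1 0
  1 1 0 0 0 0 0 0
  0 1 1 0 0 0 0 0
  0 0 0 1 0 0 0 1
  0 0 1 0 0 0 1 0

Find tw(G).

2

A width-2 tree decomposition is:
Bags: B1 = {2, 3, 6}  B2 = {2, 3, 8}  B3 = {2, 7, 8}  B4 = {2, 4, 7}  B5 = {1, 2, 4}  B6 = {1, 2, 5}
Tree: B1–B2, B2–B3, B3–B4, B4–B5, B5–B6
Each bag holds 3 vertices, so the decomposition has width 2, which upper-bounds the treewidth. The edges 2–6–3–8–7–4–1–5–2 form a cycle, so G is not a tree and its treewidth is at least 2. Therefore the treewidth is 2.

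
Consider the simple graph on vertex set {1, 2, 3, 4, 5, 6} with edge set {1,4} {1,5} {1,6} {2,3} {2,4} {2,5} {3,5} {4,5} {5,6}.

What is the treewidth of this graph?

A width-2 tree decomposition is:
Bags: B1 = {2, 4, 5}  B2 = {1, 4, 5}  B3 = {2, 3, 5}  B4 = {1, 5, 6}
Tree: B1–B2, B1–B3, B2–B4
Each bag holds 3 vertices, so the decomposition has width 2, which upper-bounds the treewidth. For the lower bound, the 3 vertices {1, 4, 5} are pairwise adjacent, and any tree decomposition puts a clique entirely inside one bag — forcing width ≥ 2. Hence tw(G) = 2 exactly.

2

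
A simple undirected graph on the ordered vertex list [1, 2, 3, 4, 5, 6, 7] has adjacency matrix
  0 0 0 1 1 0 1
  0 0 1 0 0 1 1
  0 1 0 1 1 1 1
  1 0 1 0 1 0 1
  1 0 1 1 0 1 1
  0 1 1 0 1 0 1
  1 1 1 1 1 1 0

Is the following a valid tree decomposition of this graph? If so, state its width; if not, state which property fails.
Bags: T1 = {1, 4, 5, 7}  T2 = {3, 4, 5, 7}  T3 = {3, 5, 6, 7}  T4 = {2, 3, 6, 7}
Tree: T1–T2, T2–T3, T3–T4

Yes; width 3.

Checking the three conditions: (i) the bags cover all of {1, 2, 3, 4, 5, 6, 7}; (ii) for each edge, some bag contains both endpoints; (iii) the bags containing any fixed vertex form a subtree. All hold, so the decomposition is valid with width 4 − 1 = 3.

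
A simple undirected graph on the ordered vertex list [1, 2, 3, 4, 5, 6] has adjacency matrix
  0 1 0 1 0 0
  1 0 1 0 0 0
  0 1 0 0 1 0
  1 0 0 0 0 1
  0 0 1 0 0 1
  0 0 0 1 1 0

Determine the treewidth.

2

A width-2 tree decomposition is:
Bags: B1 = {2, 3, 5}  B2 = {2, 5, 6}  B3 = {2, 4, 6}  B4 = {1, 2, 4}
Tree: B1–B2, B2–B3, B3–B4
Each bag holds 3 vertices, so the decomposition has width 2, which upper-bounds the treewidth. Since 2–3–5–6–4–1–2 is a cycle in G, G is not acyclic. Forests are exactly the graphs of treewidth ≤ 1, so tw(G) ≥ 2. Combining the bounds, tw(G) = 2.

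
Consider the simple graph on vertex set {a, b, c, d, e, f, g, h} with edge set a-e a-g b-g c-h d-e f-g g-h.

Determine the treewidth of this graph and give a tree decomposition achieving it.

Each bag holds 2 vertices, so the decomposition has width 1, which upper-bounds the treewidth. G has an edge, so its treewidth is at least 1. The upper and lower bounds meet at 1, so that is the treewidth.

Treewidth 1.
One such decomposition:
Bags: B1 = {c, h}  B2 = {g, h}  B3 = {a, g}  B4 = {b, g}  B5 = {a, e}  B6 = {f, g}  B7 = {d, e}
Tree: B1–B2, B2–B3, B3–B4, B3–B5, B4–B6, B5–B7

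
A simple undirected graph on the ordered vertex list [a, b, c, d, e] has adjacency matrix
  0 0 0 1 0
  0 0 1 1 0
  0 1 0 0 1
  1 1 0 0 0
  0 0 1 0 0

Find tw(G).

1

A width-1 tree decomposition is:
Bags: B1 = {a, d}  B2 = {b, d}  B3 = {b, c}  B4 = {c, e}
Tree: B1–B2, B2–B3, B3–B4
Each bag holds 2 vertices, so the decomposition has width 1, which upper-bounds the treewidth. Any graph with an edge has treewidth ≥ 1, and G has the edge a–d. The upper and lower bounds meet at 1, so that is the treewidth.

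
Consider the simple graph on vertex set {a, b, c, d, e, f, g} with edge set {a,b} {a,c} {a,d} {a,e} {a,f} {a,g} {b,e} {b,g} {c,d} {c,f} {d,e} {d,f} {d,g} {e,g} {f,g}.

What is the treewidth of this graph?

A width-3 tree decomposition is:
Bags: B1 = {a, d, e, g}  B2 = {a, d, f, g}  B3 = {a, b, e, g}  B4 = {a, c, d, f}
Tree: B1–B2, B1–B3, B2–B4
The largest bag has 4 vertices, giving width 3; this decomposition certifies tw(G) ≤ 3. For the lower bound, the 4 vertices {a, d, e, g} are pairwise adjacent, and any tree decomposition puts a clique entirely inside one bag — forcing width ≥ 3. The upper and lower bounds meet at 3, so that is the treewidth.

3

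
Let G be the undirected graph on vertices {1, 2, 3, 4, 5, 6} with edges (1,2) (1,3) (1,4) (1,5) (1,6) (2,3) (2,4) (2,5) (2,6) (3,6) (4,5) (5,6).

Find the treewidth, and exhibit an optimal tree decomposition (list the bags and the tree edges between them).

Treewidth 3.
Bags: B1 = {1, 2, 5, 6}  B2 = {1, 2, 3, 6}  B3 = {1, 2, 4, 5}
Tree: B1–B2, B1–B3

Each bag holds 4 vertices, so the decomposition has width 3, which upper-bounds the treewidth. Conversely, {1, 2, 3, 6} is a clique of size 4, and the vertices of any clique must share a bag in every tree decomposition; so some bag has ≥ 4 vertices and tw(G) ≥ 3. Hence tw(G) = 3 exactly.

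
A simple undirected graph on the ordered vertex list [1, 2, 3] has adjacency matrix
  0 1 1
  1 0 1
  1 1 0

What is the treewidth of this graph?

A width-2 tree decomposition is:
Bags: B1 = {1, 2, 3}
Tree: (single bag)
With just one bag of size 3, the width is 3 − 1 = 2, so tw(G) ≤ 2. On the other hand G contains the 3-clique {1, 2, 3}. A clique must lie in a single bag of any decomposition, so no decomposition can have width below 2. Hence tw(G) = 2 exactly.

2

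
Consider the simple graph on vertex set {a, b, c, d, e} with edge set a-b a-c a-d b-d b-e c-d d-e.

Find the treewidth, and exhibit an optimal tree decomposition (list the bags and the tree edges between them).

Treewidth 2.
One optimal decomposition is:
Bags: B1 = {a, b, d}  B2 = {b, d, e}  B3 = {a, c, d}
Tree: B1–B2, B1–B3

Each bag holds 3 vertices, so the decomposition has width 2, which upper-bounds the treewidth. On the other hand G contains the 3-clique {b, d, e}. A clique must lie in a single bag of any decomposition, so no decomposition can have width below 2. The upper and lower bounds meet at 2, so that is the treewidth.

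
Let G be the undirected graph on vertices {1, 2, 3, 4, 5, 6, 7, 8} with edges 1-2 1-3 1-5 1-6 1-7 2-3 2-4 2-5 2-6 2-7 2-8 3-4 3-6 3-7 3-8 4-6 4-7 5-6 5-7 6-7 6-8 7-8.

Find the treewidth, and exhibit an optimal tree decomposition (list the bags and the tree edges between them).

Treewidth 4.
Bags: B1 = {2, 3, 6, 7, 8}  B2 = {2, 3, 4, 6, 7}  B3 = {1, 2, 3, 6, 7}  B4 = {1, 2, 5, 6, 7}
Tree: B1–B2, B2–B3, B3–B4

The largest bag has 5 vertices, giving width 4; this decomposition certifies tw(G) ≤ 4. For the lower bound, the 5 vertices {2, 3, 6, 7, 8} are pairwise adjacent, and any tree decomposition puts a clique entirely inside one bag — forcing width ≥ 4. Hence tw(G) = 4 exactly.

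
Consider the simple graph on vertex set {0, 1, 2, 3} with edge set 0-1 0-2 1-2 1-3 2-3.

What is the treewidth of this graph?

2

A width-2 tree decomposition is:
Bags: B1 = {1, 2, 3}  B2 = {0, 1, 2}
Tree: B1–B2
Every bag has size at most 3, so the width is 3 − 1 = 2 and tw(G) ≤ 2. Conversely, {0, 1, 2} is a clique of size 3, and the vertices of any clique must share a bag in every tree decomposition; so some bag has ≥ 3 vertices and tw(G) ≥ 2. The upper and lower bounds meet at 2, so that is the treewidth.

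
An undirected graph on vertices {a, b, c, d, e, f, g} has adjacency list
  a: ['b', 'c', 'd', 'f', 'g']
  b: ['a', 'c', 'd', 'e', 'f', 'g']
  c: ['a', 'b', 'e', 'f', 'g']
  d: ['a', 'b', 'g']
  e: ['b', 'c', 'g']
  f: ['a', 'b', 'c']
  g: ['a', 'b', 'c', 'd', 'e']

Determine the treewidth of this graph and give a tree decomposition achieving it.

Every bag has size at most 4, so the width is 4 − 1 = 3 and tw(G) ≤ 3. Conversely, {a, b, d, g} is a clique of size 4, and the vertices of any clique must share a bag in every tree decomposition; so some bag has ≥ 4 vertices and tw(G) ≥ 3. Hence tw(G) = 3 exactly.

Treewidth 3.
One optimal decomposition is:
Bags: B1 = {a, b, c, f}  B2 = {a, b, c, g}  B3 = {a, b, d, g}  B4 = {b, c, e, g}
Tree: B1–B2, B2–B3, B2–B4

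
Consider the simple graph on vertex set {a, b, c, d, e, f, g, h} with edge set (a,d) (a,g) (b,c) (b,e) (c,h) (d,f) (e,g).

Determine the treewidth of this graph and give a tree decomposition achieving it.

The largest bag has 2 vertices, giving width 1; this decomposition certifies tw(G) ≤ 1. G has an edge, so its treewidth is at least 1. The upper and lower bounds meet at 1, so that is the treewidth.

Treewidth 1.
One optimal decomposition is:
Bags: B1 = {d, f}  B2 = {a, d}  B3 = {a, g}  B4 = {e, g}  B5 = {b, e}  B6 = {b, c}  B7 = {c, h}
Tree: B1–B2, B2–B3, B3–B4, B4–B5, B5–B6, B6–B7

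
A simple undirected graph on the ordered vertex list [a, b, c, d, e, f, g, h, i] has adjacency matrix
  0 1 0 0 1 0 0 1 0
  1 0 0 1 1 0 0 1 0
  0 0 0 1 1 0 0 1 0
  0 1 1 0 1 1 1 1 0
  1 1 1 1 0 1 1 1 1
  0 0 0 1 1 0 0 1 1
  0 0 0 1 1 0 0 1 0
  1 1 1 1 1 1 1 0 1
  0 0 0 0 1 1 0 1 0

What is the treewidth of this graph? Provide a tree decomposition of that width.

Treewidth 3.
One optimal decomposition is:
Bags: B1 = {c, d, e, h}  B2 = {d, e, f, h}  B3 = {b, d, e, h}  B4 = {e, f, h, i}  B5 = {a, b, e, h}  B6 = {d, e, g, h}
Tree: B1–B2, B2–B3, B2–B4, B3–B5, B1–B6

The largest bag has 4 vertices, giving width 3; this decomposition certifies tw(G) ≤ 3. On the other hand G contains the 4-clique {d, e, g, h}. A clique must lie in a single bag of any decomposition, so no decomposition can have width below 3. The upper and lower bounds meet at 3, so that is the treewidth.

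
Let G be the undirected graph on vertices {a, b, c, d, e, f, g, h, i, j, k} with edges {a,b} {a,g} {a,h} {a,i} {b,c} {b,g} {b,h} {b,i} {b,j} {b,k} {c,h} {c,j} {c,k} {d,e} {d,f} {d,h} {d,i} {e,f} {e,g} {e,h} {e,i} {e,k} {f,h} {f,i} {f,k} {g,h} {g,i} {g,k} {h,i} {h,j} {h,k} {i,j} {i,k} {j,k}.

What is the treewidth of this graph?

4

A width-4 tree decomposition is:
Bags: B1 = {e, g, h, i, k}  B2 = {b, g, h, i, k}  B3 = {a, b, g, h, i}  B4 = {b, h, i, j, k}  B5 = {e, f, h, i, k}  B6 = {b, c, h, j, k}  B7 = {d, e, f, h, i}
Tree: B1–B2, B2–B3, B2–B4, B1–B5, B4–B6, B5–B7
The largest bag has 5 vertices, giving width 4; this decomposition certifies tw(G) ≤ 4. Conversely, {b, c, h, j, k} is a clique of size 5, and the vertices of any clique must share a bag in every tree decomposition; so some bag has ≥ 5 vertices and tw(G) ≥ 4. Therefore the treewidth is 4.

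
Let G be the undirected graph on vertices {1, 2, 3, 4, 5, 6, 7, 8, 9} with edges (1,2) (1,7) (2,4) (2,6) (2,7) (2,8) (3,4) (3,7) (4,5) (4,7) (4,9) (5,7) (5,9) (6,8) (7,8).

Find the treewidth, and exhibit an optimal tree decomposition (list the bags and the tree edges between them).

Treewidth 2.
One such decomposition:
Bags: B1 = {2, 7, 8}  B2 = {2, 6, 8}  B3 = {2, 4, 7}  B4 = {3, 4, 7}  B5 = {4, 5, 7}  B6 = {4, 5, 9}  B7 = {1, 2, 7}
Tree: B1–B2, B1–B3, B3–B4, B4–B5, B5–B6, B1–B7

The largest bag has 3 vertices, giving width 2; this decomposition certifies tw(G) ≤ 2. Conversely, {4, 5, 9} is a clique of size 3, and the vertices of any clique must share a bag in every tree decomposition; so some bag has ≥ 3 vertices and tw(G) ≥ 2. The upper and lower bounds meet at 2, so that is the treewidth.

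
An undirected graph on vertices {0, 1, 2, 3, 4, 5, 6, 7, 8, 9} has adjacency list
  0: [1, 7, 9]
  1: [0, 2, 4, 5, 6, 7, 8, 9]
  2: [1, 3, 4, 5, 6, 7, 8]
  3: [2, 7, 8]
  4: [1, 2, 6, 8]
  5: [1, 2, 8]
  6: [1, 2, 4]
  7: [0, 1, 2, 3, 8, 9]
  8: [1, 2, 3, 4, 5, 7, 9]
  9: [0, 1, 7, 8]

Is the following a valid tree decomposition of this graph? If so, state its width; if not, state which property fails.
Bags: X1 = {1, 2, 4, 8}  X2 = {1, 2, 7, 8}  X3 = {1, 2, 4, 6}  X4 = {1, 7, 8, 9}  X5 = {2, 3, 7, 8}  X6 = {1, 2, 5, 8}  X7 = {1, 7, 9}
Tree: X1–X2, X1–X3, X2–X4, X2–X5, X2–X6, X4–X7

No — vertex 0 appears in no bag.

A tree decomposition must satisfy three properties: every vertex lies in some bag; for every edge, both endpoints lie together in some bag; and for every vertex, the bags containing it form a connected subtree. Here vertex 0 appears in no bag, so the decomposition is invalid.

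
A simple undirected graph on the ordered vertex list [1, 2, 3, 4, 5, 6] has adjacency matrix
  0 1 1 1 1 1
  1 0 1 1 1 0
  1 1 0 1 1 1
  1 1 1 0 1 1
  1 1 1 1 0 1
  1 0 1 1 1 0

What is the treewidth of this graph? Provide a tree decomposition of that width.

Every bag has size at most 5, so the width is 5 − 1 = 4 and tw(G) ≤ 4. On the other hand G contains the 5-clique {1, 2, 3, 4, 5}. A clique must lie in a single bag of any decomposition, so no decomposition can have width below 4. Combining the bounds, tw(G) = 4.

Treewidth 4.
One such decomposition:
Bags: B1 = {1, 2, 3, 4, 5}  B2 = {1, 3, 4, 5, 6}
Tree: B1–B2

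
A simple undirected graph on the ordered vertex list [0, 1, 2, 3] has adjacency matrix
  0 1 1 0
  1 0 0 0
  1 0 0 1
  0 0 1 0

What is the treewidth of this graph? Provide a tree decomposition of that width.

Each bag holds 2 vertices, so the decomposition has width 1, which upper-bounds the treewidth. Any graph with an edge has treewidth ≥ 1, and G has the edge 3–2. Combining the bounds, tw(G) = 1.

Treewidth 1.
Bags: B1 = {2, 3}  B2 = {0, 2}  B3 = {0, 1}
Tree: B1–B2, B2–B3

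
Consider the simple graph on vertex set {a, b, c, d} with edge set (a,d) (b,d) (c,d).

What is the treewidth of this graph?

1

A width-1 tree decomposition is:
Bags: B1 = {c, d}  B2 = {a, d}  B3 = {b, d}
Tree: B1–B2, B2–B3
The largest bag has 2 vertices, giving width 1; this decomposition certifies tw(G) ≤ 1. Any graph with an edge has treewidth ≥ 1, and G has the edge d–c. Hence tw(G) = 1 exactly.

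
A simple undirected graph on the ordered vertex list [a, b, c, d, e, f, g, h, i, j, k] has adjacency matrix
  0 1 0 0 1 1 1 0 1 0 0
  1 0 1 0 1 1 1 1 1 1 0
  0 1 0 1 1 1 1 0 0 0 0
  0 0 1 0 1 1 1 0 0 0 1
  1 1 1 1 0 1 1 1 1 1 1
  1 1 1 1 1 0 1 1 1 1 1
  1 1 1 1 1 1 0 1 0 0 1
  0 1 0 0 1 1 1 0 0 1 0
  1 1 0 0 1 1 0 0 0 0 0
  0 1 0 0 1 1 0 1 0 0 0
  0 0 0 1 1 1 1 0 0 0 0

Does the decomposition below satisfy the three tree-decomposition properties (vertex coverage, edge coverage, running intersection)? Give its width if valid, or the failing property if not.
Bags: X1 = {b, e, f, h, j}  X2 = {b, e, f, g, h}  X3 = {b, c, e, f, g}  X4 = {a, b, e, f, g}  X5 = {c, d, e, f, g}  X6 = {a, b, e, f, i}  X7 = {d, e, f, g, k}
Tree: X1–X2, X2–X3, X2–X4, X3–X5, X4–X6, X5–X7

Vertex coverage: the bags together contain {a, b, c, d, e, f, g, h, i, j, k}, the full vertex set. Edge coverage: each edge of G has both endpoints in at least one bag. Running intersection: for every vertex, the bags containing it form a connected subtree. All three properties hold, so this is a valid tree decomposition of width max|bag| − 1 = 4, and hence tw(G) ≤ 4.

Yes; width 4.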